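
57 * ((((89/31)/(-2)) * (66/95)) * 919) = -8097309/155 = -52240.70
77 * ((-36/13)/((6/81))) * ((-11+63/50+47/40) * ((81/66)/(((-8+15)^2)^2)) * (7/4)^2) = 38.60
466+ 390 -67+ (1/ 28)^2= 618577/784 = 789.00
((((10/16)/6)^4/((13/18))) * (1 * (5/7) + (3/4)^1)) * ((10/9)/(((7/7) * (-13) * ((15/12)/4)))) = -25625/392491008 = 0.00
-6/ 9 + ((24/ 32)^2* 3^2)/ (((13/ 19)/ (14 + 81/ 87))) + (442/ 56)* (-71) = -57076405/126672 = -450.58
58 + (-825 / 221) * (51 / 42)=9731/182 = 53.47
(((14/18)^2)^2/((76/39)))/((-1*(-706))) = 31213/117345672 = 0.00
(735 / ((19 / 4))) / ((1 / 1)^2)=2940/19 = 154.74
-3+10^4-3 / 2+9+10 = 20029/2 = 10014.50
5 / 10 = 1/2 = 0.50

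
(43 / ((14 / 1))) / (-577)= -43/8078 = -0.01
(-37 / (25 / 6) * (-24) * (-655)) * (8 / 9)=-620416/5 = -124083.20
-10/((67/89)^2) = -79210/4489 = -17.65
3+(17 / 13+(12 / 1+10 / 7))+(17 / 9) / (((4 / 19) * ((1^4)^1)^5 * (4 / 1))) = 261809/13104 = 19.98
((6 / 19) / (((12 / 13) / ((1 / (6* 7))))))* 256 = 832/399 = 2.09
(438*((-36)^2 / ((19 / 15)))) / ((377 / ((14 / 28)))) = 4257360/7163 = 594.35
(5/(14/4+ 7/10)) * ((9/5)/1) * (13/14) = 195/98 = 1.99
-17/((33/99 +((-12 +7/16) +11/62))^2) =-37640448/270438025 = -0.14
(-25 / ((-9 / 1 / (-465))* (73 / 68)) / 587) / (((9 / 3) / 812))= -554.80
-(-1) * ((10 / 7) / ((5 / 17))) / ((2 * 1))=17/7 = 2.43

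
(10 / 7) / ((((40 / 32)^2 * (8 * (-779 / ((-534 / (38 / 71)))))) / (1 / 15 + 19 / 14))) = 3778762/18131225 = 0.21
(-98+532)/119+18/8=401/68 = 5.90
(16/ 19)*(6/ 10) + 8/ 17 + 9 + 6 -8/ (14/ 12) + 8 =193527/11305 = 17.12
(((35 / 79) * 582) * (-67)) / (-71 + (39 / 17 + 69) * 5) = -23201430/383387 = -60.52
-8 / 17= -0.47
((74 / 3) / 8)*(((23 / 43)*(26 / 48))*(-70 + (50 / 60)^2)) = -61.91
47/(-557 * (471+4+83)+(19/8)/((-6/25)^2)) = -13536/89500253 = 0.00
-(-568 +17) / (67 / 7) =3857/67 = 57.57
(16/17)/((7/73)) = 1168/119 = 9.82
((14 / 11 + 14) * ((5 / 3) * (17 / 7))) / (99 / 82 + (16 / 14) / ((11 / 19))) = 19.43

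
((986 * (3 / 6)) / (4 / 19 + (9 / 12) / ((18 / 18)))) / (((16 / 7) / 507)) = 33243483/292 = 113847.54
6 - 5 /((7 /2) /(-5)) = 92/7 = 13.14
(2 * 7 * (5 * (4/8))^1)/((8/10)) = 175/4 = 43.75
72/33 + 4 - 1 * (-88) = 1036/11 = 94.18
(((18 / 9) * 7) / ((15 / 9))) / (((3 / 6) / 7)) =588/5 = 117.60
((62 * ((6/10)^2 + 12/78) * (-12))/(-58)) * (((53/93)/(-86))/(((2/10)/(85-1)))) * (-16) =23791488/81055 = 293.52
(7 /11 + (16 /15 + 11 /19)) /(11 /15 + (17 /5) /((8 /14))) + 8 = 699088/83809 = 8.34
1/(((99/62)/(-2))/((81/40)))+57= 5991/110 = 54.46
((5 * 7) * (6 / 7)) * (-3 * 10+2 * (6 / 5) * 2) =-756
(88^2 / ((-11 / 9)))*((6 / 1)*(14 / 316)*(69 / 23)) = -399168/79 = -5052.76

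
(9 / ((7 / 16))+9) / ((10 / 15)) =621/14 = 44.36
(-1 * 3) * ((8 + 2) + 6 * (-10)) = 150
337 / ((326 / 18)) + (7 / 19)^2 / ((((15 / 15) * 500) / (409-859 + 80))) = 54450131/2942150 = 18.51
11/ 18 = 0.61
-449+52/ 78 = -1345/3 = -448.33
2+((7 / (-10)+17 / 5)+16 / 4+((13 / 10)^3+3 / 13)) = 144661/13000 = 11.13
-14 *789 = -11046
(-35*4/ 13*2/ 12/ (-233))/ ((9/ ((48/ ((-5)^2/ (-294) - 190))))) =-21952/101565399 = 0.00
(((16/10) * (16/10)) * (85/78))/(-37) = -544/7215 = -0.08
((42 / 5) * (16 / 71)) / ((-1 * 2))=-336/355 = -0.95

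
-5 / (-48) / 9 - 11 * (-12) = 57029/432 = 132.01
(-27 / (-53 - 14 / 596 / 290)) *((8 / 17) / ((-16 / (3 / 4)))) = -1750005/155729078 = -0.01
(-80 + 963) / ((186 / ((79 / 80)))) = 69757/14880 = 4.69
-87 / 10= -8.70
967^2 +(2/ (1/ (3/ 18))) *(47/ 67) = 935089.23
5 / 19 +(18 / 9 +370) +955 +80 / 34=429466/323 = 1329.62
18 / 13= 1.38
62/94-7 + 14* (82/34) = 21912/799 = 27.42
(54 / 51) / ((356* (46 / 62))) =279/69598 = 0.00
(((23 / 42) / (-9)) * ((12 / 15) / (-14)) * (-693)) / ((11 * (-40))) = 23/4200 = 0.01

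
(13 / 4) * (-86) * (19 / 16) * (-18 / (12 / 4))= 31863/16 = 1991.44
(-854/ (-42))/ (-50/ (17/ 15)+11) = -0.61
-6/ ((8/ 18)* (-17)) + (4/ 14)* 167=48.51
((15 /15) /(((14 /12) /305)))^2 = 3348900/49 = 68344.90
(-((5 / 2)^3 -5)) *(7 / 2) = -595/16 = -37.19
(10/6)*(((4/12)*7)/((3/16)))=560/27 = 20.74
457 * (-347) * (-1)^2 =-158579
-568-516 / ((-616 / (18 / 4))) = -173783/308 = -564.23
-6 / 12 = -1/2 = -0.50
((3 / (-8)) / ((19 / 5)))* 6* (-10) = 225/38 = 5.92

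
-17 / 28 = -0.61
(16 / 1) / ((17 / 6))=96/17 = 5.65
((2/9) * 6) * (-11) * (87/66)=-58/3 = -19.33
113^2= 12769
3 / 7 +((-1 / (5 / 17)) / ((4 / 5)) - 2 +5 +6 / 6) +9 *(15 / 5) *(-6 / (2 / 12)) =-27211/28 = -971.82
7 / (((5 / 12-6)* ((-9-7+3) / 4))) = 336/871 = 0.39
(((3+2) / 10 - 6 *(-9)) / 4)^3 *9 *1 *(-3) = -34965783/512 = -68292.54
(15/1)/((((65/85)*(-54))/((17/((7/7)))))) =-1445/234 = -6.18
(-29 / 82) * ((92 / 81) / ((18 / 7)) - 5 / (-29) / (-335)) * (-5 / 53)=3124585/212271678 = 0.01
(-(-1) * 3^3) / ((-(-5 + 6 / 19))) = 513/89 = 5.76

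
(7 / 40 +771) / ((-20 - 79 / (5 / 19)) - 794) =-30847/44568 = -0.69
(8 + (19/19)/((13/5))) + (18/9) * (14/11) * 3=2291/143 = 16.02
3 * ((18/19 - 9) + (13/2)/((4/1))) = -2931/152 = -19.28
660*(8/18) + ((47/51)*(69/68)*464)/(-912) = 19296971/65892 = 292.86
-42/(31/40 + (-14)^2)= -1680/7871 = -0.21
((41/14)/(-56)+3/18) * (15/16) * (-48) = -5.15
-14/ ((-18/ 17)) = 119/9 = 13.22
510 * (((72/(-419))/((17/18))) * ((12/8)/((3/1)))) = -19440/419 = -46.40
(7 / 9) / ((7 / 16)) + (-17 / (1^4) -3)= -164/9 = -18.22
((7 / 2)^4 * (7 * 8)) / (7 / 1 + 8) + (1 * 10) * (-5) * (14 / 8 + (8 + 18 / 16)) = 989/60 = 16.48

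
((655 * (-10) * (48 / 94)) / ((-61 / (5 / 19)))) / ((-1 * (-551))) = 786000/30014623 = 0.03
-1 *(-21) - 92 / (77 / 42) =-321/11 = -29.18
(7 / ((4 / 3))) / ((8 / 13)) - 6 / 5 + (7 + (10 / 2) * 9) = 9493/160 = 59.33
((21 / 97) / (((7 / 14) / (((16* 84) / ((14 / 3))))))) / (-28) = -432/97 = -4.45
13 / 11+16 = 189/11 = 17.18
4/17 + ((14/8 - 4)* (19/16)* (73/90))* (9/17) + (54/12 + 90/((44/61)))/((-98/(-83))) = 636712943/5864320 = 108.57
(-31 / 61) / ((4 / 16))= -124/61 = -2.03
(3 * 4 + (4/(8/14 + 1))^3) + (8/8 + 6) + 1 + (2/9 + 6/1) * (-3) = 71180/3993 = 17.83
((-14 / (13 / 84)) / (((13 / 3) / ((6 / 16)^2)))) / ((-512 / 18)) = 35721/346112 = 0.10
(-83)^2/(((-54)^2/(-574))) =-1977143/1458 = -1356.07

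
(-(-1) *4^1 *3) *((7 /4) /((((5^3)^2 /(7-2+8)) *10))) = 273/156250 = 0.00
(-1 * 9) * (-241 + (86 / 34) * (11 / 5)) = 180108/85 = 2118.92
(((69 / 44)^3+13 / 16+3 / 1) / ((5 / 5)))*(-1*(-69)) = 45075837/85184 = 529.16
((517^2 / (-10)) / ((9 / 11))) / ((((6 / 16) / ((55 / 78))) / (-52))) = 258735752/81 = 3194268.54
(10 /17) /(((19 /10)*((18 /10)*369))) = 500/1072683 = 0.00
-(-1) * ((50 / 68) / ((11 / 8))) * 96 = 9600/187 = 51.34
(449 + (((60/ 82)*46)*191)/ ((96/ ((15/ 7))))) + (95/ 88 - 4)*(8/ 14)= 14922021/25256 = 590.83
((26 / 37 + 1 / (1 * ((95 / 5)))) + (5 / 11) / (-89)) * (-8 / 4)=-1032668/688237 = -1.50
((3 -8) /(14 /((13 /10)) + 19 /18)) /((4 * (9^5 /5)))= -325/36308574 = 0.00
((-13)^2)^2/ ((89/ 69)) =22142.80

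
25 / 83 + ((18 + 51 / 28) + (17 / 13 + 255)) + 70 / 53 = 277.75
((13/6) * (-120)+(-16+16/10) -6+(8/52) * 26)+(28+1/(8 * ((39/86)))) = -193537/780 = -248.12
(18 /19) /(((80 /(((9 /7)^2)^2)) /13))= 767637/1824760 = 0.42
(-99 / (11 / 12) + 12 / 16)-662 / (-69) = -97.66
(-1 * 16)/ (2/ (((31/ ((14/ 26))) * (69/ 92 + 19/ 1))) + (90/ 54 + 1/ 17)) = -1623687/175282 = -9.26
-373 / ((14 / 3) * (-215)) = 1119/3010 = 0.37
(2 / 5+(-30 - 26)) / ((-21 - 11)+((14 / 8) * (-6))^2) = -1112/1565 = -0.71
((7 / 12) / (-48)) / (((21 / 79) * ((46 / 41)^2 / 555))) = -24567815/1218816 = -20.16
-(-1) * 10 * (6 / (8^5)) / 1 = 15/8192 = 0.00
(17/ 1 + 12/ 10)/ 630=13/450 = 0.03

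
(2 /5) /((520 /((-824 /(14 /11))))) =-1133/2275 = -0.50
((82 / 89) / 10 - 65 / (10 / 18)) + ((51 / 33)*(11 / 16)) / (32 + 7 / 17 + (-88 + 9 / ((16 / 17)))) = -116.93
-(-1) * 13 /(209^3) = 13/9129329 = 0.00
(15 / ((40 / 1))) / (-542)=-3/4336 = 0.00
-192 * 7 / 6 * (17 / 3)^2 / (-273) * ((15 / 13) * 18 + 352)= 44815808/4563 = 9821.57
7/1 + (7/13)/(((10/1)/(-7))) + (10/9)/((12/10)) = 26497/3510 = 7.55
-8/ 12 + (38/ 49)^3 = -70682/352947 = -0.20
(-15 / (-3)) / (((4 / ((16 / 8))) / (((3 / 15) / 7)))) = 0.07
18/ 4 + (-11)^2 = 125.50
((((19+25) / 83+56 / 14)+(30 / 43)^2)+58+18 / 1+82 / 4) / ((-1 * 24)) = -31158979/7366416 = -4.23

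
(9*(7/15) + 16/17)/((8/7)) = 3059/680 = 4.50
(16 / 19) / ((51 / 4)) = 64/969 = 0.07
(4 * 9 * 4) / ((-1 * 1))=-144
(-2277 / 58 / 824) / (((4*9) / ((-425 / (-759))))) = -425/573504 = 0.00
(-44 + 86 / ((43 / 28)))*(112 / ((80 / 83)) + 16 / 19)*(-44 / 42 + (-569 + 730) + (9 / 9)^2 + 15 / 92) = 692213345/3059 = 226287.46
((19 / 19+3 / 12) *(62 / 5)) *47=1457/2 = 728.50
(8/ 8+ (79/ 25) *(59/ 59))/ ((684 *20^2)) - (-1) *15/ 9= 1425013/855000 = 1.67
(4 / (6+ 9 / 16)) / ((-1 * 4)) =-16/105 = -0.15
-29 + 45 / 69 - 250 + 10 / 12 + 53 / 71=-276.77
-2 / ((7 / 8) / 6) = -96/7 = -13.71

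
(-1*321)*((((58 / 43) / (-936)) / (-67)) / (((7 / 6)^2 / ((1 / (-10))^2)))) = -9309/183519700 = 0.00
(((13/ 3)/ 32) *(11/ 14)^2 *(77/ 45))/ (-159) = -17303/19232640 = 0.00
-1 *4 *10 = -40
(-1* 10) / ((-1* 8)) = 5/4 = 1.25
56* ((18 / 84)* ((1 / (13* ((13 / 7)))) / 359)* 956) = 80304/60671 = 1.32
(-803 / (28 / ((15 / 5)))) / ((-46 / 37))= 89133/1288 = 69.20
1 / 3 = 0.33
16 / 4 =4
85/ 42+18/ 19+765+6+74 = 676681/798 = 847.97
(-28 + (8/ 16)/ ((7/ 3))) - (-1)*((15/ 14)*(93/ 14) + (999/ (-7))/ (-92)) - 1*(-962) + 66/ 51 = 18089487/19159 = 944.18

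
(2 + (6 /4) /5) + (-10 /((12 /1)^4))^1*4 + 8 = 133463/12960 = 10.30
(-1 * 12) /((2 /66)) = -396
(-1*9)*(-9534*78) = 6692868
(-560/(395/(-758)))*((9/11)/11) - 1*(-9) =850095/9559 = 88.93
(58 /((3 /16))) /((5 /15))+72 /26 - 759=2233/13 = 171.77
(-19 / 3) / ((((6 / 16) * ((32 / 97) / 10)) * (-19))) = 485/18 = 26.94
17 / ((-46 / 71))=-1207/46 = -26.24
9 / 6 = 3/2 = 1.50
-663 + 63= -600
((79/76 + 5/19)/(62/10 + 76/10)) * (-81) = -13365/1748 = -7.65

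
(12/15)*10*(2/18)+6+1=7.89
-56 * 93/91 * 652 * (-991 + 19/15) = 184656832/5 = 36931366.40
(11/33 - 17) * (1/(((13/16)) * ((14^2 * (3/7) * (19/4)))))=-800/15561 = -0.05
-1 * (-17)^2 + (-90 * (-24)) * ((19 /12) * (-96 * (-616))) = 202244831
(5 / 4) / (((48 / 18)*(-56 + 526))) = 3/3008 = 0.00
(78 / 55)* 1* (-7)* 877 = -8706.22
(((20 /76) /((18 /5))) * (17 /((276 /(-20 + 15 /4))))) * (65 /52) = -138125/1510272 = -0.09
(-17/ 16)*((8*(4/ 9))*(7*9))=-238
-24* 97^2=-225816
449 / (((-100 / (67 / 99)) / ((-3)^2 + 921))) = -932573/330 = -2825.98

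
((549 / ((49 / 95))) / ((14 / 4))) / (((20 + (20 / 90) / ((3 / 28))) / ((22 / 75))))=4.04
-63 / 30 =-2.10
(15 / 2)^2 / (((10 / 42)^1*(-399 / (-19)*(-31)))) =-45/124 = -0.36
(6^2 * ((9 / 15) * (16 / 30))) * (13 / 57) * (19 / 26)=48/25 = 1.92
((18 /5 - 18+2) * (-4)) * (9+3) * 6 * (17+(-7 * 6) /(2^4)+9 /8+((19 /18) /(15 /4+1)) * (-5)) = 256928/5 = 51385.60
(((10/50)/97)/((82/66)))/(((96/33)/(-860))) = -15609/31816 = -0.49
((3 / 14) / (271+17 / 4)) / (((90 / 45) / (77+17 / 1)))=94/2569 = 0.04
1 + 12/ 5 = 17/5 = 3.40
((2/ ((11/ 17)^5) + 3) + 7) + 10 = 6060734/161051 = 37.63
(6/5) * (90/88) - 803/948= 3965/10428 = 0.38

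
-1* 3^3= -27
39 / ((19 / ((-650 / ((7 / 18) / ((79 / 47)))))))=-36047700/6251 = -5766.71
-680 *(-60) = 40800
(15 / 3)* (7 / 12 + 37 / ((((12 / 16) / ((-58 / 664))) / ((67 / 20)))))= -34493/498 = -69.26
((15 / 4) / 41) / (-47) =-15/7708 = 0.00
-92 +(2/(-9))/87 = -72038/783 = -92.00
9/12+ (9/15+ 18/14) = 369/140 = 2.64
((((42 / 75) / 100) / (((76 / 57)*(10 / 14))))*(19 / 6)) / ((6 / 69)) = 21413/100000 = 0.21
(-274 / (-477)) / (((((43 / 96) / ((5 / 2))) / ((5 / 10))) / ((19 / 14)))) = 104120/47859 = 2.18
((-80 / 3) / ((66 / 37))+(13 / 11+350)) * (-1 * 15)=-166435/33 = -5043.48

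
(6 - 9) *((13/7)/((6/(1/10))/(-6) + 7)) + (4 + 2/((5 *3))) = 629/105 = 5.99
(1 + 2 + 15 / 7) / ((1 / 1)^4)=36/7 = 5.14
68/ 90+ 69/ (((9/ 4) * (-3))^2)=2758/1215 = 2.27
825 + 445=1270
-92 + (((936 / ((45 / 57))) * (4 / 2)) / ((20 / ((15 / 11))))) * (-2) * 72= -1285508/55 = -23372.87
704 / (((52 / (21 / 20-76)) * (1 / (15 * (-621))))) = 122876028/13 = 9452002.15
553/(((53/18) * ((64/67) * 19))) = 333459/32224 = 10.35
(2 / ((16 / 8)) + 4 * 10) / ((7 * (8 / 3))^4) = 3321/9834496 = 0.00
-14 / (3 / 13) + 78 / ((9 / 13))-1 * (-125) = 177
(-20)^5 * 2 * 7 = -44800000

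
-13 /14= -0.93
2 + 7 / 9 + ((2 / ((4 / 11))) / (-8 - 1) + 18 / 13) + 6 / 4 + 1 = 236/39 = 6.05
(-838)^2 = 702244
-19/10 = -1.90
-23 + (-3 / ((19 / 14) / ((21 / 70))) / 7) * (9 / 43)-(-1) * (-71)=-94.02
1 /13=0.08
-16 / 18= -8/9 = -0.89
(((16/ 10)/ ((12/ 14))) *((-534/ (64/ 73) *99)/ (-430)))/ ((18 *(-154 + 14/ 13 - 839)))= -6503497/443588000 = -0.01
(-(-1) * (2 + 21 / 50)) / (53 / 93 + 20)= 11253/95650 = 0.12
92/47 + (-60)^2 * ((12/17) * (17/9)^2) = 1278676/141 = 9068.62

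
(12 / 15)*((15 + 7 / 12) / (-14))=-187/210 = -0.89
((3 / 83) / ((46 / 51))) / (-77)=-153/293986 = 0.00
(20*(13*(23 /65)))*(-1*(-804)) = 73968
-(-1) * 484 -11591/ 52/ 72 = 1800505/3744 = 480.90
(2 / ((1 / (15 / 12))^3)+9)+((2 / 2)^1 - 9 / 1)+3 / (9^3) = 38183/7776 = 4.91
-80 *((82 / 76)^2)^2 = -14128805/130321 = -108.42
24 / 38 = 12/19 = 0.63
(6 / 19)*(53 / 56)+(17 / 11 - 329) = -1914515/5852 = -327.16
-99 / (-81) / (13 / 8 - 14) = -0.10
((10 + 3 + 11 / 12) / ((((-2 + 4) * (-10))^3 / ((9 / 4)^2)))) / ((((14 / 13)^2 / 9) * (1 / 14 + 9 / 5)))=-6858189/187801600 = -0.04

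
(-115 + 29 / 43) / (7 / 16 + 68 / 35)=-2752960/57319 = -48.03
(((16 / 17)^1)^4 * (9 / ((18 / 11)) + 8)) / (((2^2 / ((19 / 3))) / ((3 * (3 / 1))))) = 12607488/83521 = 150.95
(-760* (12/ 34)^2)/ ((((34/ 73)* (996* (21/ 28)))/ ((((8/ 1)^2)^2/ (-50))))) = 45449216/2038895 = 22.29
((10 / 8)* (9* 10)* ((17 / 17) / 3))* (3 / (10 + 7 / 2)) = 25/3 = 8.33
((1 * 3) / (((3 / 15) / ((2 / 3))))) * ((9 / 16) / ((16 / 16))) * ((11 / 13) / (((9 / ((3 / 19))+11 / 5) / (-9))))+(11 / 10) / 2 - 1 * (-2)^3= 1204641/153920 = 7.83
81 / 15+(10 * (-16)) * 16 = -12773/5 = -2554.60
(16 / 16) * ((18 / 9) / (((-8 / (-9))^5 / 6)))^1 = 177147/8192 = 21.62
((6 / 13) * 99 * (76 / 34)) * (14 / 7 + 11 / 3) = 578.77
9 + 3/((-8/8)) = 6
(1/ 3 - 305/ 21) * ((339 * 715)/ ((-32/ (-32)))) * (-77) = 264846010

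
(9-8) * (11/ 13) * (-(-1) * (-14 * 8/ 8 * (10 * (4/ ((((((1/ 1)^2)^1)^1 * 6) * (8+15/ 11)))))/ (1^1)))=-33880/4017 = -8.43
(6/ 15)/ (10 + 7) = 2/85 = 0.02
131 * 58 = 7598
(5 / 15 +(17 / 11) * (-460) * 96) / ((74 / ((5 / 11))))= -419.21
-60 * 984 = -59040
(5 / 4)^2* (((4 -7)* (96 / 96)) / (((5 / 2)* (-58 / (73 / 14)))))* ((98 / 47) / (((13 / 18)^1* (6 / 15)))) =1.22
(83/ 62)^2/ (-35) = -0.05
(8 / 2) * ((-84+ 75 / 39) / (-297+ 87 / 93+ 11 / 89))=11775412/10614513 = 1.11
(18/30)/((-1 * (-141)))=1/235 = 0.00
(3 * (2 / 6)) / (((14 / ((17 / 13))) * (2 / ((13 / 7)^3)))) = 2873/9604 = 0.30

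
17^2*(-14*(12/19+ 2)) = -10647.37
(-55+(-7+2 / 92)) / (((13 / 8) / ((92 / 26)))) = -22808/169 = -134.96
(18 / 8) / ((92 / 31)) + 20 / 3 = 8197/1104 = 7.42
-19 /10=-1.90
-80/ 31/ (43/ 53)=-4240/1333 = -3.18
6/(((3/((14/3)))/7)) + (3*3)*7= 385/3 = 128.33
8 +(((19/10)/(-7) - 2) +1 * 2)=7.73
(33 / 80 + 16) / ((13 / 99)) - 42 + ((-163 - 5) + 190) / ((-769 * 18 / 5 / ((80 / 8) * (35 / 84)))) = 137790557/1661040 = 82.95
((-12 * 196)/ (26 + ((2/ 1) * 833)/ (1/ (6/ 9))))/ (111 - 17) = -1764/80135 = -0.02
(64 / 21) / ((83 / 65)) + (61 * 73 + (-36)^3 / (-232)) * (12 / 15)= 941607068/252735 = 3725.67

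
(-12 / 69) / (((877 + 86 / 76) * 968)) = -19/92865927 = 0.00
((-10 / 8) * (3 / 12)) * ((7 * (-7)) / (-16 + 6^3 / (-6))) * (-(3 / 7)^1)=105/832 = 0.13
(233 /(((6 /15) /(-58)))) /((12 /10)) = -168925/6 = -28154.17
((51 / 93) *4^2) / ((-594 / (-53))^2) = 191012/2734479 = 0.07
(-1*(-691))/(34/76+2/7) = 183806/195 = 942.59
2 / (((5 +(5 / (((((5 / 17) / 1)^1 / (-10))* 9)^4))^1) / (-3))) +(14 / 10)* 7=65762587/6714485 = 9.79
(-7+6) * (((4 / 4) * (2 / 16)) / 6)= -1/48 = -0.02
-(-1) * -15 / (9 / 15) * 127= -3175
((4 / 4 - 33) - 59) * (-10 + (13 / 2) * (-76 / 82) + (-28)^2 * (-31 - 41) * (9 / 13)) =3557682.22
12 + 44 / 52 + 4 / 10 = 861/65 = 13.25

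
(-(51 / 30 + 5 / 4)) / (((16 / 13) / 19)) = -14573/320 = -45.54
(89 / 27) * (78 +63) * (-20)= -83660/9 = -9295.56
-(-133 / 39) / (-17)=-133/663 = -0.20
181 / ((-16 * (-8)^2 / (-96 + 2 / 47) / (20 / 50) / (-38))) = -1550989/6016 = -257.81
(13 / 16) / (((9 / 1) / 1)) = 13/144 = 0.09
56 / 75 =0.75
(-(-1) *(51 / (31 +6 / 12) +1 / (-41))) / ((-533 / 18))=-8238/152971 = -0.05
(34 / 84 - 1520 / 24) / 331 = -881/4634 = -0.19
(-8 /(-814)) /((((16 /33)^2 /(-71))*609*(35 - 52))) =2343/8171968 = 0.00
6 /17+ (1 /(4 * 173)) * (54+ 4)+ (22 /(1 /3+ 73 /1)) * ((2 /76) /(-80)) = 39039977/89406400 = 0.44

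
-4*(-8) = 32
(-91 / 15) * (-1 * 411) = 12467/5 = 2493.40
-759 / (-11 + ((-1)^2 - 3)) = 759/13 = 58.38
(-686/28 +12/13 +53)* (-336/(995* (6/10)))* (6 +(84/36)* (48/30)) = -416976/2587 = -161.18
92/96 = 23/24 = 0.96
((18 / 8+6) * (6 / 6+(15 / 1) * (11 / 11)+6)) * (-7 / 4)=-2541/8 = -317.62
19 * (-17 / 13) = -323/13 = -24.85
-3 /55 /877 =-3/48235 = 0.00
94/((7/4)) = 376/7 = 53.71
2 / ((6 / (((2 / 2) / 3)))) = 1/9 = 0.11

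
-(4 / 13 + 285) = -3709/13 = -285.31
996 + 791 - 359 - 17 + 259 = 1670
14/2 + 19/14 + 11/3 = 505/42 = 12.02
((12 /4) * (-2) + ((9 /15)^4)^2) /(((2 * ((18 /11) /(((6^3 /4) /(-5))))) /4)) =154254474/1953125 = 78.98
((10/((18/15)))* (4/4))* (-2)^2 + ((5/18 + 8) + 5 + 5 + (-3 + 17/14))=3139/63 = 49.83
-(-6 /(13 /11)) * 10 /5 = 132/13 = 10.15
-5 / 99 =-0.05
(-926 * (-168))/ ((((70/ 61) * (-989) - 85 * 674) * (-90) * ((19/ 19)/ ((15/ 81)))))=197701/36084690 = 0.01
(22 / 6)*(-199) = -2189/3 = -729.67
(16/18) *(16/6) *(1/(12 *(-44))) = -4/891 = 0.00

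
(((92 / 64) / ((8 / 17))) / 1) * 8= 391/16 = 24.44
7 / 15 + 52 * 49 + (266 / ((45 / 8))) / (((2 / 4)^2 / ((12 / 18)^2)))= 1066177/405 = 2632.54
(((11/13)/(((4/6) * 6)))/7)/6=11/2184 = 0.01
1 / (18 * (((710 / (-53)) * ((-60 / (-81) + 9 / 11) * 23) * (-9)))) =583/45364740 = 0.00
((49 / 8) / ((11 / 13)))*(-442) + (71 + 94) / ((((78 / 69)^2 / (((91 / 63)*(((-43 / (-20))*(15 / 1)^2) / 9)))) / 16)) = 269748397/1716 = 157196.04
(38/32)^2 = 361/256 = 1.41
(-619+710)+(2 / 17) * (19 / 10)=7754/85 = 91.22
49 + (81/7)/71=24434/497 = 49.16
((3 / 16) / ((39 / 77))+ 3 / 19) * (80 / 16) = 2.64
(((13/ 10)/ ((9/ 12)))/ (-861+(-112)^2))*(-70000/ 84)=-13000/105147 = -0.12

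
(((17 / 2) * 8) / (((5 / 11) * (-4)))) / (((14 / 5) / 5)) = -935/14 = -66.79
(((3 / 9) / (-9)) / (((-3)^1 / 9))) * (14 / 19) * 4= 56/171 = 0.33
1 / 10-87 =-869/10 = -86.90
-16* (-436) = 6976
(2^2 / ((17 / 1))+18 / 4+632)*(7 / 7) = 636.74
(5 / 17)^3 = 125/4913 = 0.03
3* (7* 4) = 84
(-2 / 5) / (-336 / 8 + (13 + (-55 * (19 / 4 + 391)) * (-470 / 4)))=-16/102300215 = 0.00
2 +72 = 74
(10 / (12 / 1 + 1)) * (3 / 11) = 0.21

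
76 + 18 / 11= 854/11 = 77.64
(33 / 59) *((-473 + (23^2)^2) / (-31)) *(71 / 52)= -163639806/23777 = -6882.27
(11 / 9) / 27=11/243 = 0.05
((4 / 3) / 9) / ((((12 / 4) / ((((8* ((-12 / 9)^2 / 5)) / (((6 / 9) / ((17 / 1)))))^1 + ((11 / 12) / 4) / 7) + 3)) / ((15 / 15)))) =42317/11340 = 3.73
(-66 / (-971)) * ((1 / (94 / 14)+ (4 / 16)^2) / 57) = 1749/6936824 = 0.00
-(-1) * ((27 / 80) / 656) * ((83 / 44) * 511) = 1145151/2309120 = 0.50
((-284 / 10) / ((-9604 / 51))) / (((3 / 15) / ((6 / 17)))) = 639/2401 = 0.27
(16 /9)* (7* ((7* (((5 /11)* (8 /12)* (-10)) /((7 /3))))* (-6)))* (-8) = -179200/33 = -5430.30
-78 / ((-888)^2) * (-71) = 923/131424 = 0.01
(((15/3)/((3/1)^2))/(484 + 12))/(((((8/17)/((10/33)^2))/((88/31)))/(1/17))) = 125/3425004 = 0.00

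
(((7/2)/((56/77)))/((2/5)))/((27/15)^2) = 9625/2592 = 3.71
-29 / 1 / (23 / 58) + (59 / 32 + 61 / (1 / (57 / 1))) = 3405.71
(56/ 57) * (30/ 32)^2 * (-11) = -5775/608 = -9.50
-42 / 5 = -8.40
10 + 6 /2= 13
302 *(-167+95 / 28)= -691731/14 = -49409.36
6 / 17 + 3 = 57/17 = 3.35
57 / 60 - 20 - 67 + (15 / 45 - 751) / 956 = -1245217/14340 = -86.84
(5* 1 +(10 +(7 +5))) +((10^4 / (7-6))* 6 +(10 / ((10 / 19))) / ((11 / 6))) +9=660510/11 = 60046.36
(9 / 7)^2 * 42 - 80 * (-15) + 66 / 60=88937/70 = 1270.53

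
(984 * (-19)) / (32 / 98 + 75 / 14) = -1832208/557 = -3289.42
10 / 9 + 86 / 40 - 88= -15253/180 = -84.74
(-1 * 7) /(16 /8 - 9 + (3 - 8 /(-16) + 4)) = -14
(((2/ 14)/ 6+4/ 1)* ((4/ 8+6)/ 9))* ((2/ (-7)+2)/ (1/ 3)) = 14.95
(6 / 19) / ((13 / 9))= 54/247 = 0.22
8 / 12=2/3 = 0.67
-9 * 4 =-36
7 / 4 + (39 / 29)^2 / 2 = 8929/3364 = 2.65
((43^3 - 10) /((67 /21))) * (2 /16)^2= 1669437/4288 = 389.33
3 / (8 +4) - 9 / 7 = -29/28 = -1.04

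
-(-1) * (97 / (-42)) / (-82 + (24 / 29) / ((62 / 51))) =87203/3070452 = 0.03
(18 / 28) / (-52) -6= -4377/728 = -6.01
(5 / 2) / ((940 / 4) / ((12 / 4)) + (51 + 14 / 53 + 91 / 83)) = 65985/3449534 = 0.02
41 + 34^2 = 1197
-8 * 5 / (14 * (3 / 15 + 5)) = -50/91 = -0.55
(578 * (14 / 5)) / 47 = 8092/235 = 34.43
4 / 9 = 0.44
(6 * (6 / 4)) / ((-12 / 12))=-9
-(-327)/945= 109/315 = 0.35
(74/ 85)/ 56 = 0.02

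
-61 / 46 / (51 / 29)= -1769/2346 = -0.75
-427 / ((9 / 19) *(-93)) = 8113/837 = 9.69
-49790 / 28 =-24895/14 = -1778.21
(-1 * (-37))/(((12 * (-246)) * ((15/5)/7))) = -259/8856 = -0.03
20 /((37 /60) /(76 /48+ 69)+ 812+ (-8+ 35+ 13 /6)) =508200/21374267 = 0.02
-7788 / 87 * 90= -233640/29 = -8056.55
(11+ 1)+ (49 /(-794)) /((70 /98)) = 47297/3970 = 11.91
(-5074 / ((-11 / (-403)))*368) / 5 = -752494496/55 = -13681718.11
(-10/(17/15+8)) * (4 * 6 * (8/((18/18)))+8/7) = -202800/959 = -211.47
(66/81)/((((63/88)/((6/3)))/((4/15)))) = 15488/25515 = 0.61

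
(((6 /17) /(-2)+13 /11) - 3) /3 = -373/561 = -0.66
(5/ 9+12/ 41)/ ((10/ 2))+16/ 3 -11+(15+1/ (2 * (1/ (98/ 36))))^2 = 69658357/265680 = 262.19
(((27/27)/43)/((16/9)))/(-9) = -1/688 = 0.00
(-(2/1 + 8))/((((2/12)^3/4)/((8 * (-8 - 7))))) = 1036800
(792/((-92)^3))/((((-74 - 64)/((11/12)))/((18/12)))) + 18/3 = 214918251/35819648 = 6.00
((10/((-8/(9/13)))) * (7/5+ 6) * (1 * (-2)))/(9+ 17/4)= 666/689 = 0.97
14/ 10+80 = 407/5 = 81.40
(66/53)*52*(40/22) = 6240/53 = 117.74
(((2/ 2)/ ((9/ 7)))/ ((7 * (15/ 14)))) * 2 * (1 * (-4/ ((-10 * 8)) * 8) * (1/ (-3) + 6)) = 952/2025 = 0.47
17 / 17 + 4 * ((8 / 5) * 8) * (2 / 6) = 18.07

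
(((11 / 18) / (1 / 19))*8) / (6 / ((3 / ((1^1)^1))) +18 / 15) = 1045/36 = 29.03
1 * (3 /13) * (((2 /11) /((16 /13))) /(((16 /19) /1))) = 57/1408 = 0.04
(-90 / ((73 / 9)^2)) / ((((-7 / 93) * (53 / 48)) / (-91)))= -423053280/282437 = -1497.87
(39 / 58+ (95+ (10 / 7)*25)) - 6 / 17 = 904395/6902 = 131.03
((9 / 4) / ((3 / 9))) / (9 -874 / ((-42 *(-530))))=150255/199466 = 0.75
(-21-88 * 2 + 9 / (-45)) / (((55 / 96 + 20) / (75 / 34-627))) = 59140512/9875 = 5988.91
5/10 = 0.50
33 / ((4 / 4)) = 33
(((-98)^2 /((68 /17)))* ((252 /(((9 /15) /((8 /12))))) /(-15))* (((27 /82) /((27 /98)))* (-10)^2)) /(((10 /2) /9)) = -395300640/41 = -9641479.02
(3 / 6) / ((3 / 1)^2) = 1/18 = 0.06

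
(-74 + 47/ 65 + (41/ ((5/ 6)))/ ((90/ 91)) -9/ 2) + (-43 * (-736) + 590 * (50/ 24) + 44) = 32070808/975 = 32893.14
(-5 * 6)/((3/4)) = -40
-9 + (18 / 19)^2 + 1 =-2564/361 = -7.10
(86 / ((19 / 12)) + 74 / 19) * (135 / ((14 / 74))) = 789210/19 = 41537.37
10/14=5/7 = 0.71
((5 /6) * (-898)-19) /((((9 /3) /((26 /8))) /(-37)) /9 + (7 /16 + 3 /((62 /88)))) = -549201952/3358763 = -163.51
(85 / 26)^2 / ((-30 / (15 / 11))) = -7225/14872 = -0.49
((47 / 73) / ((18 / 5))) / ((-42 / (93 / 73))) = -7285/1342908 = -0.01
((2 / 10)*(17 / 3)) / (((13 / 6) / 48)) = 1632/65 = 25.11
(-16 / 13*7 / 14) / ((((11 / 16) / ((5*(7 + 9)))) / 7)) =-71680/143 = -501.26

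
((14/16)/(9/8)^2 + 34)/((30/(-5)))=-1405/243 = -5.78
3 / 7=0.43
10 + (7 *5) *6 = 220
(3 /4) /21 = 1/28 = 0.04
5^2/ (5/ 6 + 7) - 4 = -38/47 = -0.81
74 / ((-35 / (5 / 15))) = -74/105 = -0.70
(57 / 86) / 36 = 19/1032 = 0.02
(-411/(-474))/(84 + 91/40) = 2740/272629 = 0.01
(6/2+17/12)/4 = 53/48 = 1.10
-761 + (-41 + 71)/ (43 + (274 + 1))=-40328/53 = -760.91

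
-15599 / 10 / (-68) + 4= 18319/680 = 26.94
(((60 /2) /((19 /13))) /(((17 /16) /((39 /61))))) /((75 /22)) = 356928/98515 = 3.62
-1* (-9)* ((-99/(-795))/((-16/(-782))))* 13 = 1509651/2120 = 712.10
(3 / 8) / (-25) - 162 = -32403/200 = -162.02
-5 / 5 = -1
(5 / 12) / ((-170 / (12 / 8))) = -1/272 = 0.00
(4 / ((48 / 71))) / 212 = 71/2544 = 0.03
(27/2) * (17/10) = 459/20 = 22.95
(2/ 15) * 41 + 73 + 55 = 2002/15 = 133.47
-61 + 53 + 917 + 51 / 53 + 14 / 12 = 289739/318 = 911.13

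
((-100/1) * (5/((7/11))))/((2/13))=-35750/7 = -5107.14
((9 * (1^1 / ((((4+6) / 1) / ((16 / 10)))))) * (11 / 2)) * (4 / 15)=264/125 = 2.11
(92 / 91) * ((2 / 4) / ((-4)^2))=23/728 = 0.03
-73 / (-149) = 73/149 = 0.49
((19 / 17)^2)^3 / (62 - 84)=-47045881/531026518 = -0.09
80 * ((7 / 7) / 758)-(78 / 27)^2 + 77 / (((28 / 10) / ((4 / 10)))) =84725/30699 = 2.76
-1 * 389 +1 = -388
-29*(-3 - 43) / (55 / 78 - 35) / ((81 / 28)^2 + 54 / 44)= -299114816/73789875 = -4.05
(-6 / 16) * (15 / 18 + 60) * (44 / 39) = -4015/156 = -25.74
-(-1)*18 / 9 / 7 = 2/7 = 0.29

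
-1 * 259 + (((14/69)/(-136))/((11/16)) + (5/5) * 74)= -2387083/12903 = -185.00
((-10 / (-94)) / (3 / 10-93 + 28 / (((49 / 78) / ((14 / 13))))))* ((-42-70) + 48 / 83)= 462400/1743747 = 0.27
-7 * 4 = -28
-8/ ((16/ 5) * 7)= -5/14 = -0.36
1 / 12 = 0.08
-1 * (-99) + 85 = 184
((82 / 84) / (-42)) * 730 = -14965/882 = -16.97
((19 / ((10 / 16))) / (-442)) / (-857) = 76/946985 = 0.00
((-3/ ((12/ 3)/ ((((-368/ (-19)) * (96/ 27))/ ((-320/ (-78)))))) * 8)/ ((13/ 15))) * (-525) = 1159200/19 = 61010.53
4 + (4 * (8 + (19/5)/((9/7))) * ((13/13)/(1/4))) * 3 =7948/15 = 529.87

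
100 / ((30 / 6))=20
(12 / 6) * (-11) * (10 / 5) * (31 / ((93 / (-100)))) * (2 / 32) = 275/3 = 91.67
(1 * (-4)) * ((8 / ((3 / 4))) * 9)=-384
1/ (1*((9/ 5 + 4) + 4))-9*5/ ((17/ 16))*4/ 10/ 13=-13007/10829 = -1.20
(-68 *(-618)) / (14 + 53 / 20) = 280160/111 = 2523.96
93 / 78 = 31/26 = 1.19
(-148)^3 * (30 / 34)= -48626880/17 = -2860404.71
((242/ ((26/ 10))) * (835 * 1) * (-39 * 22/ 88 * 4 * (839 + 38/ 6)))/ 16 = -160140475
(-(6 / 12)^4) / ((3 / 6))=-1/8 = -0.12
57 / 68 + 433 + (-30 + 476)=59829/68 = 879.84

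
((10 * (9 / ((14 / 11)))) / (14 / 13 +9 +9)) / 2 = 6435/3472 = 1.85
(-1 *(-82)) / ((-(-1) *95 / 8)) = 656/95 = 6.91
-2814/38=-1407/19 = -74.05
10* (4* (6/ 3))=80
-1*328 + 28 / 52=-4257/13 = -327.46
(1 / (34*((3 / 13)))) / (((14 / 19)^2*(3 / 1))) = 4693/59976 = 0.08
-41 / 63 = -0.65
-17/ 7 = -2.43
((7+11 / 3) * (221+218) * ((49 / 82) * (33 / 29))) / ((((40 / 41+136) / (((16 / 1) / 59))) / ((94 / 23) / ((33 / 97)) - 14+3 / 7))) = -9.82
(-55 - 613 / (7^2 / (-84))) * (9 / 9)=6971/7 = 995.86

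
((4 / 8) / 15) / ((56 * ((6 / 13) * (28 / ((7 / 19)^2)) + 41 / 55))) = 143/23052048 = 0.00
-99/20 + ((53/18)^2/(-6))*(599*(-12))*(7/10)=5885059/810 = 7265.50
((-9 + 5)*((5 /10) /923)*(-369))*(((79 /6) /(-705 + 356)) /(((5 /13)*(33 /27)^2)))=-787077/14991295 = -0.05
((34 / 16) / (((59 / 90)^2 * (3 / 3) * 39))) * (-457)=-5244075/90506 = -57.94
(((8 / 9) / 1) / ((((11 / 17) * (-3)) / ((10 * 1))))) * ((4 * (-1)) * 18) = 10880/33 = 329.70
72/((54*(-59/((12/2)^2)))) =-48/59 = -0.81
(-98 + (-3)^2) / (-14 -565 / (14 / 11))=1246/6411 = 0.19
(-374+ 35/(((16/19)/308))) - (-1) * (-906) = 11521.25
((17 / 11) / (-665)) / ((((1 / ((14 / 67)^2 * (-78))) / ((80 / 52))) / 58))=662592/938201 = 0.71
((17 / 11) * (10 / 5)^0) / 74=17/814 = 0.02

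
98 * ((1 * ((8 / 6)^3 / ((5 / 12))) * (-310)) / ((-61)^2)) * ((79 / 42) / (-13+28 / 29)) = 254539264/35062983 = 7.26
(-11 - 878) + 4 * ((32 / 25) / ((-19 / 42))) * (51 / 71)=-30255701/33725 = -897.13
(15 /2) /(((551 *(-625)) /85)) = -51/27550 = 0.00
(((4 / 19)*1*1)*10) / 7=40/133 = 0.30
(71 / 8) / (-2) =-71/16 = -4.44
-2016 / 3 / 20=-168/5 = -33.60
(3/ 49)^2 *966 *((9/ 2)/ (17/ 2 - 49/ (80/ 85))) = -89424/239071 = -0.37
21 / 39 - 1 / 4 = 15/52 = 0.29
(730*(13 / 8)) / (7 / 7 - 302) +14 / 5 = -6869/6020 = -1.14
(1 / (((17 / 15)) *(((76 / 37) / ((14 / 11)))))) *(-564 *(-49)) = 53682930/3553 = 15109.18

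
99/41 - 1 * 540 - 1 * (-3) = -21918/41 = -534.59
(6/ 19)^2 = 0.10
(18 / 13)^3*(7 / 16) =5103/4394 = 1.16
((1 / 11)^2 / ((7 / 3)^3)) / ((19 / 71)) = 1917/788557 = 0.00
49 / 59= 0.83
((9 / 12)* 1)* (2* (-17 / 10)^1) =-51/20 = -2.55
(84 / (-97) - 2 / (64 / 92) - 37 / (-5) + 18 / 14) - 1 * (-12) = 460219/27160 = 16.94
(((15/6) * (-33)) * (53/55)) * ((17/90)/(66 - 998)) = 901/55920 = 0.02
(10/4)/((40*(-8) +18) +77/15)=-75/8906 = -0.01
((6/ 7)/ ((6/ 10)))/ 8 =5/28 = 0.18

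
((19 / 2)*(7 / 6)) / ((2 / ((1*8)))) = 133/3 = 44.33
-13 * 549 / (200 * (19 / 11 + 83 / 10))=-78507/22060 = -3.56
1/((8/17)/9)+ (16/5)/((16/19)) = 917/40 = 22.92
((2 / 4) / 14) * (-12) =-3/7 = -0.43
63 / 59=1.07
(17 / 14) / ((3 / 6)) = 17/7 = 2.43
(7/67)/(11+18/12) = 0.01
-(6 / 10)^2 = -9/25 = -0.36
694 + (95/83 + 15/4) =232033/332 = 698.89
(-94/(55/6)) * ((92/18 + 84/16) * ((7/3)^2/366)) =-1.58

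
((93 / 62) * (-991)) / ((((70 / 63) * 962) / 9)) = -240813/19240 = -12.52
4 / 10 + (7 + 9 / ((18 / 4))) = 47/5 = 9.40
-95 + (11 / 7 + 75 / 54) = -11597/126 = -92.04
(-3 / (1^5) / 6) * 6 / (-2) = 3/2 = 1.50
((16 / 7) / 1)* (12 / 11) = 192/77 = 2.49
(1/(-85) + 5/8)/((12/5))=139/544 = 0.26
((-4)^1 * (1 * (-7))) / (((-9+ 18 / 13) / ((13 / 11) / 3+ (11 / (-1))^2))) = -1458184/3267 = -446.34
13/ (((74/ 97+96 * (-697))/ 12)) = -7566/3245195 = 0.00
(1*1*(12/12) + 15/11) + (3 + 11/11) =70/11 = 6.36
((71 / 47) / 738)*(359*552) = 2344988/5781 = 405.64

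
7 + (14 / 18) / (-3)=182/27 = 6.74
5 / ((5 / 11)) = 11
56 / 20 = 14/5 = 2.80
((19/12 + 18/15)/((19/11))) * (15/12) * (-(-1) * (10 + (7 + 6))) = 42251/912 = 46.33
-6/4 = -3/2 = -1.50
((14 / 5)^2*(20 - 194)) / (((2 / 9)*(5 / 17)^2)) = -44352252/625 = -70963.60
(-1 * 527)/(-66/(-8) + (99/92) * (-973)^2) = -24242/46863465 = 0.00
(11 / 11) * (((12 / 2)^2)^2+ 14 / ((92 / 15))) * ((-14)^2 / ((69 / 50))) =97544300/529 = 184393.76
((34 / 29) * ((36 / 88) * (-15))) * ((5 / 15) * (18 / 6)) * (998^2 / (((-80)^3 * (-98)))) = -114291459/800307200 = -0.14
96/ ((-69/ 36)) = -1152/23 = -50.09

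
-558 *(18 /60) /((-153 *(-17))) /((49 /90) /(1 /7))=-1674/99127 = -0.02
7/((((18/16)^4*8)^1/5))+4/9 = 20836/6561 = 3.18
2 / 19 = 0.11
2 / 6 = 1/3 = 0.33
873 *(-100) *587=-51245100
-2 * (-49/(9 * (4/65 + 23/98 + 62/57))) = 11860940/1507497 = 7.87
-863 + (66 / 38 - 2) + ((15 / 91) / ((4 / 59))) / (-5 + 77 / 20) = -34413461/39767 = -865.38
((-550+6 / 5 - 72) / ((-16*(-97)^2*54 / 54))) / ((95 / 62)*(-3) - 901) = -124/27231295 = 0.00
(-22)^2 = 484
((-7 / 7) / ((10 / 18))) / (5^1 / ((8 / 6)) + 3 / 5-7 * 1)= 36/53 = 0.68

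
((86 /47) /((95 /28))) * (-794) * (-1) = 1911952/4465 = 428.21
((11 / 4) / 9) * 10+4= 127/18 = 7.06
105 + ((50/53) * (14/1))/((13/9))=114.14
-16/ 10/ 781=-8/3905 = 0.00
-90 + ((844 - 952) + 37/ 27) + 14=-4931/27 = -182.63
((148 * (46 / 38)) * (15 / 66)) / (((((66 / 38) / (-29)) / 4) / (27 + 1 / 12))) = -80206750/1089 = -73651.74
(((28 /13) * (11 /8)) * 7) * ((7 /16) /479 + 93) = 1927.98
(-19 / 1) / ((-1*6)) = 19/6 = 3.17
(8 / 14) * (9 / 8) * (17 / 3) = 51/14 = 3.64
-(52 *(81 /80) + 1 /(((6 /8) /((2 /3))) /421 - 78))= -11062019/210156 = -52.64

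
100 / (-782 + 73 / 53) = -0.13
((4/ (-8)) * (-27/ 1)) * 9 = 243/2 = 121.50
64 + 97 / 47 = 3105/47 = 66.06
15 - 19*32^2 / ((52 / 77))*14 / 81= -5227597/1053 = -4964.48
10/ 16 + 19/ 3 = 167/24 = 6.96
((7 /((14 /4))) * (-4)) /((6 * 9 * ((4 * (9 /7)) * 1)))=-7/243 = -0.03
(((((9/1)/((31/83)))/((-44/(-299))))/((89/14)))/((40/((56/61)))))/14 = 1563471/37025780 = 0.04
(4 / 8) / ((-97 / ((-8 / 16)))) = 1/388 = 0.00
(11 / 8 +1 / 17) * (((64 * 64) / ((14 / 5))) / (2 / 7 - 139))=-249600/16507 = -15.12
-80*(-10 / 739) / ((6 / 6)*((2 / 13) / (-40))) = -208000/739 = -281.46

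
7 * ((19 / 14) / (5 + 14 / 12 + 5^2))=57/187 = 0.30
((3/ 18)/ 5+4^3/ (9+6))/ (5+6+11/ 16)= 344/935 = 0.37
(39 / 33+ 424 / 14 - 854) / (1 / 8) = -506680/77 = -6580.26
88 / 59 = 1.49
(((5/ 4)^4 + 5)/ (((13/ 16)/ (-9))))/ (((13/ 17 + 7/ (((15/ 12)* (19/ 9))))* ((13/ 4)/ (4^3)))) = -443026800/932711 = -474.99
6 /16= 3/8 = 0.38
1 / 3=0.33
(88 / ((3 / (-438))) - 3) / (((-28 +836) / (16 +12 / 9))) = -167063/606 = -275.68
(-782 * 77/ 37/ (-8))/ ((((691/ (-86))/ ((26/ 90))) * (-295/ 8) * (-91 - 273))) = -184943/339401925 = 0.00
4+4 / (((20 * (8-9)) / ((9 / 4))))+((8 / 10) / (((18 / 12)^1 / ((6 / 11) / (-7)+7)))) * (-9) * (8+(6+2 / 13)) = -718757/1540 = -466.73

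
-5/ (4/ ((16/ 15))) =-4/3 = -1.33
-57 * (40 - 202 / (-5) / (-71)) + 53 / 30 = -4783553/2130 = -2245.80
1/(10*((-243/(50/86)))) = -5/20898 = 0.00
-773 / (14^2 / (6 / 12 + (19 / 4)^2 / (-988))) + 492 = 79924543/163072 = 490.12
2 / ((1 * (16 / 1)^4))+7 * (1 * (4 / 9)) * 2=6.22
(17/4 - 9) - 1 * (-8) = 13/4 = 3.25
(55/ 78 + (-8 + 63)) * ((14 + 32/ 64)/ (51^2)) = 126005/405756 = 0.31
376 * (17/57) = 6392/57 = 112.14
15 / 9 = 1.67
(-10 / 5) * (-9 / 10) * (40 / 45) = 8/5 = 1.60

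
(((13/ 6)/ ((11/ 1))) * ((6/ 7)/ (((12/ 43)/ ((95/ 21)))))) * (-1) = -53105/19404 = -2.74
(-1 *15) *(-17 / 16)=255/16 = 15.94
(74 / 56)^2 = 1369/784 = 1.75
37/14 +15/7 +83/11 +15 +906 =143733/154 = 933.33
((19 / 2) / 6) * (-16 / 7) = -76/21 = -3.62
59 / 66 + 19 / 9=595/198 = 3.01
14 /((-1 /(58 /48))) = -203/12 = -16.92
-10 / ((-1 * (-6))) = -5/3 = -1.67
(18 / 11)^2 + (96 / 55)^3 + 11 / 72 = 97607117/11979000 = 8.15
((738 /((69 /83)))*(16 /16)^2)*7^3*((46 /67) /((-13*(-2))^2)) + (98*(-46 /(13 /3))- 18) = -8481531/11323 = -749.05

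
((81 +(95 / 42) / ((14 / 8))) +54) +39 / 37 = 747028/5439 = 137.35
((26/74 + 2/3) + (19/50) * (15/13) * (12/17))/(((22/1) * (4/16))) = 325654/1349205 = 0.24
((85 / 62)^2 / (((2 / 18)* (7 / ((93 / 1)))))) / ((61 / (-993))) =-193709475/52948 = -3658.49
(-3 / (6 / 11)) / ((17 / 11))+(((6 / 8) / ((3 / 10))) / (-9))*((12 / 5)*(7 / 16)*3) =-603/136 = -4.43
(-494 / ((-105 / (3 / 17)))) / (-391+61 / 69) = -17043/8008105 = 0.00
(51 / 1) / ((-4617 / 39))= -221/513 = -0.43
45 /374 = 0.12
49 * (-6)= -294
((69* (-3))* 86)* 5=-89010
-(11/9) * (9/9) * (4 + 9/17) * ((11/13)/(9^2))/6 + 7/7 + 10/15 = 1601773/966654 = 1.66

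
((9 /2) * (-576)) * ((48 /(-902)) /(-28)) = -15552/3157 = -4.93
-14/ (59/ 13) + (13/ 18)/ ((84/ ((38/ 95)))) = -687193/223020 = -3.08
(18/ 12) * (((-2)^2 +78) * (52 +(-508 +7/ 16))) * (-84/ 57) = 6275829/76 = 82576.70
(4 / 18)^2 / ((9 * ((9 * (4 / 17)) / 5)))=85/6561 = 0.01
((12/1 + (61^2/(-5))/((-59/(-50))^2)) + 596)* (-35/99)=-25.99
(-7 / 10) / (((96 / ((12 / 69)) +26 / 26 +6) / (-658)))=2303/2795 = 0.82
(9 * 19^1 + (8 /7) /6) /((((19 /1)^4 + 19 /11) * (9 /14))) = 7909/3870585 = 0.00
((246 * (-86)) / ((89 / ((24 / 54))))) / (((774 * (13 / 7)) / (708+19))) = -53.43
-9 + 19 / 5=-26/5 = -5.20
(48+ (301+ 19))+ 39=407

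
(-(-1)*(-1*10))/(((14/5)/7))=-25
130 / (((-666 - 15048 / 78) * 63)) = -845/351729 = 0.00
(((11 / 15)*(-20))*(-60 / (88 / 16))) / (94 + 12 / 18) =1.69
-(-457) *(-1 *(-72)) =32904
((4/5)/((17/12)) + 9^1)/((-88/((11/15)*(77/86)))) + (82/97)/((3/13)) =305626103/85088400 = 3.59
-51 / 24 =-17/8 = -2.12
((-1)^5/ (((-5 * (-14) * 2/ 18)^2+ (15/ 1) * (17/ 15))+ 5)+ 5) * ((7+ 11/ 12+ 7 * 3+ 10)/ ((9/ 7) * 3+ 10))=108952501/7777848 = 14.01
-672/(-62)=336/31 = 10.84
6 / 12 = 1/2 = 0.50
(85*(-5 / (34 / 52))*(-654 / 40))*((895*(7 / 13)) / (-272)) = -10243275/544 = -18829.55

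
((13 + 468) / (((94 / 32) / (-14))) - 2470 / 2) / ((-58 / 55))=9118395/2726 = 3344.97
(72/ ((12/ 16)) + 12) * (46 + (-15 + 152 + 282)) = 50220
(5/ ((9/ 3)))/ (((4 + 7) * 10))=1/66 = 0.02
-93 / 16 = -5.81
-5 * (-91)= 455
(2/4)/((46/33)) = 33/92 = 0.36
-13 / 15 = -0.87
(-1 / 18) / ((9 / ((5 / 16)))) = -5/2592 = 0.00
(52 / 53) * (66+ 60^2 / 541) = 2043912/28673 = 71.28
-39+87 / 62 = -2331/62 = -37.60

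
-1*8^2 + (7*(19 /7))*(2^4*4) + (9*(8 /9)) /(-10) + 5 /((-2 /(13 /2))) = 22699/20 = 1134.95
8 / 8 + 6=7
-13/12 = -1.08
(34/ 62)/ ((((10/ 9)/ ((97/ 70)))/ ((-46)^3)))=-361140894/5425 = -66569.75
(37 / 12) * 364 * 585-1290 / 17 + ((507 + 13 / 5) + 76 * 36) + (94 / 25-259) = 280278778/425 = 659479.48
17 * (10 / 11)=170/11 = 15.45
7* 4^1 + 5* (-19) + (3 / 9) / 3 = -602/9 = -66.89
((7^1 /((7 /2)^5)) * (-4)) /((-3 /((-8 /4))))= -256/7203 = -0.04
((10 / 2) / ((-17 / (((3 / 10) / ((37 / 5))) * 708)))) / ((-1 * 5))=1062/629 = 1.69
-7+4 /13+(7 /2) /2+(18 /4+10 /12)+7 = 1153/156 = 7.39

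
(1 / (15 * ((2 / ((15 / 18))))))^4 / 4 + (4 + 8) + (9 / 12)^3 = 83455921/6718464 = 12.42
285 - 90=195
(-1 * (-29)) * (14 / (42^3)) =29/5292 = 0.01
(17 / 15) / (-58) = -17/870 = -0.02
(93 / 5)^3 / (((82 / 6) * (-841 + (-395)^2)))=804357/265106000 = 0.00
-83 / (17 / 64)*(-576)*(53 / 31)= 162164736/527 = 307712.97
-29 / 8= -3.62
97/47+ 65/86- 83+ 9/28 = -4519057/56588 = -79.86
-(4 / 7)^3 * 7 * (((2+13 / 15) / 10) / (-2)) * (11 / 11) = 0.19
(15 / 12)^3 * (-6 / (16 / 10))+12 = 1197/256 = 4.68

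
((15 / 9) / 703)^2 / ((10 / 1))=5/8895762 = 0.00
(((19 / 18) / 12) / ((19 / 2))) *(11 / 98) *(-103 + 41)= -341/5292 = -0.06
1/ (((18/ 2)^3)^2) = 1/531441 = 0.00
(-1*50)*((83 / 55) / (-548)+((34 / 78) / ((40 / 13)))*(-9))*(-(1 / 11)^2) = -385115/729388 = -0.53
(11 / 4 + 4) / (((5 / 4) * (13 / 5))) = 27/13 = 2.08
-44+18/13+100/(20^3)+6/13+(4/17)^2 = -12649363/300560 = -42.09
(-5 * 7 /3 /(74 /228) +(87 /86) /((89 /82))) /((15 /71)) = -352013101/2123985 = -165.73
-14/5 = -2.80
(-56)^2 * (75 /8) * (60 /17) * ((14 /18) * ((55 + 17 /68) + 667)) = 990927000/17 = 58289823.53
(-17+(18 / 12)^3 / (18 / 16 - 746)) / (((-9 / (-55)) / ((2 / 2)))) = -103.92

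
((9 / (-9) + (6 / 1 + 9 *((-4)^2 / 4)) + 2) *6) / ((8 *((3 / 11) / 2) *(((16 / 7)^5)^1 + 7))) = 7949711/2332450 = 3.41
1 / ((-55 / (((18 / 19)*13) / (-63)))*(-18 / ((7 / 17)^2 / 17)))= -91/46206765 = 0.00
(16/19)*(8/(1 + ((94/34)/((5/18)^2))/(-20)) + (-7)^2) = 32.75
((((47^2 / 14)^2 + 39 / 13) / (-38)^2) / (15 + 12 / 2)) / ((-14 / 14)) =-4880269/5943504 = -0.82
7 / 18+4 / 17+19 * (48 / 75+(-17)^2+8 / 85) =42117629/7650 = 5505.57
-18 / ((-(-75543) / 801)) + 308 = 7750942/25181 = 307.81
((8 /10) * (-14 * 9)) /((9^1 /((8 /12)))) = -112/15 = -7.47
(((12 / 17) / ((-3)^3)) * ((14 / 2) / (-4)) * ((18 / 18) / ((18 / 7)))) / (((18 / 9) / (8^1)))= 98/1377 = 0.07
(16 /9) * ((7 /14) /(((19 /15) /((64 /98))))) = 1280/2793 = 0.46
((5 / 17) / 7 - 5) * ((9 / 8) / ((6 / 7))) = -885/136 = -6.51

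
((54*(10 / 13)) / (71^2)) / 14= 270/458731 = 0.00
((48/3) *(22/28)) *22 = 1936/7 = 276.57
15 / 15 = 1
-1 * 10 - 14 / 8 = -47/4 = -11.75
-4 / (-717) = 4/717 = 0.01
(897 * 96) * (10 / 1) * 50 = 43056000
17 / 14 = 1.21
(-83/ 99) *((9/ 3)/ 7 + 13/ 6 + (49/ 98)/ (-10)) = -2.13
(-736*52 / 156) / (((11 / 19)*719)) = -13984/23727 = -0.59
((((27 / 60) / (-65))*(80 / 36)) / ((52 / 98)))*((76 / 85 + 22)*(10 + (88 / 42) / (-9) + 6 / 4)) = -29008049/3878550 = -7.48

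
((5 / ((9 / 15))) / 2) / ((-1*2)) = -25/12 = -2.08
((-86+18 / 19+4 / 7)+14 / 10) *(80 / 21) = -883984/2793 = -316.50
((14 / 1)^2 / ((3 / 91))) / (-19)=-312.91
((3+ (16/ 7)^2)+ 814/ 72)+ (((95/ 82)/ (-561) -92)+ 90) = 237058711/13524588 = 17.53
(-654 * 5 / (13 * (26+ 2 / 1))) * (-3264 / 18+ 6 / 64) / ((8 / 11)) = 104307005/46592 = 2238.73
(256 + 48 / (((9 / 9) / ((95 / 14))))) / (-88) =-509/77 = -6.61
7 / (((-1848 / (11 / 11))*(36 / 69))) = -23/3168 = -0.01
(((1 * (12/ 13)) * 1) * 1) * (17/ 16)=51/52 = 0.98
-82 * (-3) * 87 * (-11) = -235422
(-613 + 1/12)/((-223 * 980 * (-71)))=-1471/37239216 = 0.00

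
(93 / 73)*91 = 8463/73 = 115.93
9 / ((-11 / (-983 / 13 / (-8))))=-8847/1144 = -7.73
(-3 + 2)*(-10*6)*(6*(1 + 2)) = 1080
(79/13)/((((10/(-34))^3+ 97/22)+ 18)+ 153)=8538794/246434721 = 0.03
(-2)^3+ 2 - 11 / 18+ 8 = 25/18 = 1.39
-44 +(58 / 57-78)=-6896/57 = -120.98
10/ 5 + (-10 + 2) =-6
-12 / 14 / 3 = -2/7 = -0.29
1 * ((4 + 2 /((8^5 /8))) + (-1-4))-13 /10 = -23547/10240 = -2.30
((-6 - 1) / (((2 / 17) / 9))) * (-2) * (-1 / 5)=-1071/5 = -214.20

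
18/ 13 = 1.38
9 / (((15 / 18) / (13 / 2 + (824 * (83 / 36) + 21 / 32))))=1647591/80 = 20594.89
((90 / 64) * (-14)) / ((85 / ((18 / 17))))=-567/2312 = -0.25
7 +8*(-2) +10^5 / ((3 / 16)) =1599973/3 = 533324.33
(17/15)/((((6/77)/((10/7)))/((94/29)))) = 17578/261 = 67.35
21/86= 0.24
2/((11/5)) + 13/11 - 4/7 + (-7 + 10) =348/77 = 4.52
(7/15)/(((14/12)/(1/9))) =2/45 = 0.04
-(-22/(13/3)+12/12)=53/13 = 4.08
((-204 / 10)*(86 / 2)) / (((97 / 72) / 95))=-6000048/97 = -61856.16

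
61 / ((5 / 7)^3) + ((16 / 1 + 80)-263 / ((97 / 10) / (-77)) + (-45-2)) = 2304.12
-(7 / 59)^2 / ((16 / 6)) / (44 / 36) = -1323/306328 = 0.00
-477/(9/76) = -4028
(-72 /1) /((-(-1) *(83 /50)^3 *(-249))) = 3000000/47458321 = 0.06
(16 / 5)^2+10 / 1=506/25 = 20.24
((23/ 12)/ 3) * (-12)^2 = 92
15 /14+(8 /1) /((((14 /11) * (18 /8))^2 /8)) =8.88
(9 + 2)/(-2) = -11/2 = -5.50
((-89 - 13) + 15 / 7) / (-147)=233/343 = 0.68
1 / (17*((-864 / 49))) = -49/14688 = 0.00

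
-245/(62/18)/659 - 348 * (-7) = 49762839/20429 = 2435.89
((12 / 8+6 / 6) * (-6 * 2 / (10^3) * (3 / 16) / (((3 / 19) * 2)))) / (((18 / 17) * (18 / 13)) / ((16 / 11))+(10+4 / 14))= -29393/18636000 = 0.00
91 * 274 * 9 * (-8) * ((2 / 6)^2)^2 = -22163.56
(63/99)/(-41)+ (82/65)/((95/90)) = 657031/556985 = 1.18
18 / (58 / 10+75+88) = 45/422 = 0.11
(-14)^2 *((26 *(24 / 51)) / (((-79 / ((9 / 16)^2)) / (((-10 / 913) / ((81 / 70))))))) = 111475/1226159 = 0.09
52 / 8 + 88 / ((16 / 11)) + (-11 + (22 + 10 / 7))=556/7 = 79.43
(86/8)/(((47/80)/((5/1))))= 91.49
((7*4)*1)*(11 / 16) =77/4 = 19.25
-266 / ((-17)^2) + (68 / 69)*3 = 13534/6647 = 2.04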